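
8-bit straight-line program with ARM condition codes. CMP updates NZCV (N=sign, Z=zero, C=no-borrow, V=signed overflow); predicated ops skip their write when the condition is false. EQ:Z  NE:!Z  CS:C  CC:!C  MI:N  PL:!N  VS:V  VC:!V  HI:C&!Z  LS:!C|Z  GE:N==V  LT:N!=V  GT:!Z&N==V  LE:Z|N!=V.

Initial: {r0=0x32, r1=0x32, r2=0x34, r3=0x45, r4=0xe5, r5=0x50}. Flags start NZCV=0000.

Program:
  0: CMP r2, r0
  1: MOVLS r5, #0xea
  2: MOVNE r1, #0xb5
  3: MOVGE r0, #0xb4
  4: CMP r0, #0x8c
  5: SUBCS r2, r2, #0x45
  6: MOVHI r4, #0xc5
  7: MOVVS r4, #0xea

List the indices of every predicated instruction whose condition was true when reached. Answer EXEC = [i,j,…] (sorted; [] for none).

EXEC = [2,3,5,6]

[0] flags=0010 → (cmp)
[1] flags=0010 LS?F → skip
[2] flags=0010 NE?T → r1=0xb5
[3] flags=0010 GE?T → r0=0xb4
[4] flags=0010 → (cmp)
[5] flags=0010 CS?T → r2=0xef
[6] flags=0010 HI?T → r4=0xc5
[7] flags=0010 VS?F → skip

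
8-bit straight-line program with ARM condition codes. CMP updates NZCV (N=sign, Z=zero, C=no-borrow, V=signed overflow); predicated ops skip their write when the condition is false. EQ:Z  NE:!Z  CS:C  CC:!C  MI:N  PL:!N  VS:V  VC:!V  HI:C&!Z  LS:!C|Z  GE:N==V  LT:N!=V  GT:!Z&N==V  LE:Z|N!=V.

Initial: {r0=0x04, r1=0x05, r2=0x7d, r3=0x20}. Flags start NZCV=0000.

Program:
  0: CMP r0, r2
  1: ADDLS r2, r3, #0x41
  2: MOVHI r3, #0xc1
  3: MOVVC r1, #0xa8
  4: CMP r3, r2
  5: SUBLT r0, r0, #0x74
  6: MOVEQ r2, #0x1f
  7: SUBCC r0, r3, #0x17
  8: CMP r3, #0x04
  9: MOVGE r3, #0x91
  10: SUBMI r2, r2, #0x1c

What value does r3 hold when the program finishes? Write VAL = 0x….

0: ✓ CMP  NZCV=1000
1: ✓ ADDLS  r2←0x61
2: · MOVHI
3: ✓ MOVVC  r1←0xa8
4: ✓ CMP  NZCV=1000
5: ✓ SUBLT  r0←0x90
6: · MOVEQ
7: ✓ SUBCC  r0←0x09
8: ✓ CMP  NZCV=0010
9: ✓ MOVGE  r3←0x91
10: · SUBMI

VAL = 0x91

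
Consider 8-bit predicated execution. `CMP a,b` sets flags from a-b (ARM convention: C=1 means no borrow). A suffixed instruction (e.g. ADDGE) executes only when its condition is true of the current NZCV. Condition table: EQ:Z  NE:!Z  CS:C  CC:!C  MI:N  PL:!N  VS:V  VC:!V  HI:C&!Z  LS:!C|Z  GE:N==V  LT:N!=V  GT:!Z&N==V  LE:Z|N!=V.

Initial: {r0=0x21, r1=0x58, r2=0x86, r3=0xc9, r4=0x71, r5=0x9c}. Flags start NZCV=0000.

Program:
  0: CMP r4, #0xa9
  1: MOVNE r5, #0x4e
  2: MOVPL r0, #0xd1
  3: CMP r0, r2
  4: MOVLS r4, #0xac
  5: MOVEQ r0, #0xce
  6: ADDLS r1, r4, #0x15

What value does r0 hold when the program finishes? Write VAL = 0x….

VAL = 0x21

0: ✓ CMP  NZCV=1001
1: ✓ MOVNE  r5←0x4e
2: · MOVPL
3: ✓ CMP  NZCV=1001
4: ✓ MOVLS  r4←0xac
5: · MOVEQ
6: ✓ ADDLS  r1←0xc1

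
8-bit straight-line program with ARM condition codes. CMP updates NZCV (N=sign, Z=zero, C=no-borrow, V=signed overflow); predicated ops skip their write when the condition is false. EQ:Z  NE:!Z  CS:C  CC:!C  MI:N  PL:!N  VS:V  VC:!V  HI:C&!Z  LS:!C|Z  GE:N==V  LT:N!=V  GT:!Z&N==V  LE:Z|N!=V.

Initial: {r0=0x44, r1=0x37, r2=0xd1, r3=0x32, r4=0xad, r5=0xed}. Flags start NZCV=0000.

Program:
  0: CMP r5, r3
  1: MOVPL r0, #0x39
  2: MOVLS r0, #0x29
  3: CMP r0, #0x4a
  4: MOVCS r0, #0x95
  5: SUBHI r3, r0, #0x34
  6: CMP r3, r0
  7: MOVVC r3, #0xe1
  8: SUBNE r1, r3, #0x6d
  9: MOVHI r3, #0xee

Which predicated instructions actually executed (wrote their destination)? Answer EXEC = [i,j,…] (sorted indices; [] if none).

EXEC = [7,8]

[0] flags=1010 → (cmp)
[1] flags=1010 PL?F → skip
[2] flags=1010 LS?F → skip
[3] flags=1000 → (cmp)
[4] flags=1000 CS?F → skip
[5] flags=1000 HI?F → skip
[6] flags=1000 → (cmp)
[7] flags=1000 VC?T → r3=0xe1
[8] flags=1000 NE?T → r1=0x74
[9] flags=1000 HI?F → skip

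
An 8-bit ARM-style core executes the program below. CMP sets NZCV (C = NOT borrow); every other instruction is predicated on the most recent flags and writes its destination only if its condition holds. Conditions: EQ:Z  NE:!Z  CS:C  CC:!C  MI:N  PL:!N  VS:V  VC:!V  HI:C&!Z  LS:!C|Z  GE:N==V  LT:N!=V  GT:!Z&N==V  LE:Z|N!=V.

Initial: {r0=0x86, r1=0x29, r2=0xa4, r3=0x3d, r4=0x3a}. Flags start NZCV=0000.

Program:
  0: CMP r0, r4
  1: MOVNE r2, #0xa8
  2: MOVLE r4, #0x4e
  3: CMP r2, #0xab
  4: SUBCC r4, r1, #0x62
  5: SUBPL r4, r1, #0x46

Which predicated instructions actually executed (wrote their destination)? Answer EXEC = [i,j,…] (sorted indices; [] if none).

EXEC = [1,2,4]

[0] flags=0011 → (cmp)
[1] flags=0011 NE?T → r2=0xa8
[2] flags=0011 LE?T → r4=0x4e
[3] flags=1000 → (cmp)
[4] flags=1000 CC?T → r4=0xc7
[5] flags=1000 PL?F → skip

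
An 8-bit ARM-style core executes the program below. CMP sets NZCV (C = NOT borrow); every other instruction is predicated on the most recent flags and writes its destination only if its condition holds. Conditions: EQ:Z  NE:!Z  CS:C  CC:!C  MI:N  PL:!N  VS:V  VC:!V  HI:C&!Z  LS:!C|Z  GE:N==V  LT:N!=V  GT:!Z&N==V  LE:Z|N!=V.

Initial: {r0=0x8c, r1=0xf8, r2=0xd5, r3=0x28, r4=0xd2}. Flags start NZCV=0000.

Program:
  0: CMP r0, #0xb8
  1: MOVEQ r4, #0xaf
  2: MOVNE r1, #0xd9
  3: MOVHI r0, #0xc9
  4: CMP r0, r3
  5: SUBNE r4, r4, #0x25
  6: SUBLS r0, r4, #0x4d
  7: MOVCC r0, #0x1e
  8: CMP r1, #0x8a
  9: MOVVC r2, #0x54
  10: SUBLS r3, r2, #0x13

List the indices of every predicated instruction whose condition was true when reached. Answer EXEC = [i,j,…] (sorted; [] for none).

0: ✓ CMP  NZCV=1000
1: · MOVEQ
2: ✓ MOVNE  r1←0xd9
3: · MOVHI
4: ✓ CMP  NZCV=0011
5: ✓ SUBNE  r4←0xad
6: · SUBLS
7: · MOVCC
8: ✓ CMP  NZCV=0010
9: ✓ MOVVC  r2←0x54
10: · SUBLS

EXEC = [2,5,9]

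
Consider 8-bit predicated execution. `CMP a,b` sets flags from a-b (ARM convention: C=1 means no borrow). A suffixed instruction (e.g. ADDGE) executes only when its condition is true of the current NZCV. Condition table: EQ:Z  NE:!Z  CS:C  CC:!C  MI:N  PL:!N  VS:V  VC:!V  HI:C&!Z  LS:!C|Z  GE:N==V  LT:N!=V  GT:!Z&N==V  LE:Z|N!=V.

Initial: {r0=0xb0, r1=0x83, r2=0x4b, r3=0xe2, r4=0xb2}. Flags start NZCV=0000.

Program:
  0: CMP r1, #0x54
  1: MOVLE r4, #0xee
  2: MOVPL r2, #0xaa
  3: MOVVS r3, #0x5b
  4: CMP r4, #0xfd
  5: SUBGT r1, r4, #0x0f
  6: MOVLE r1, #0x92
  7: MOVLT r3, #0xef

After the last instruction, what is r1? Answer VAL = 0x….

VAL = 0x92

0: ✓ CMP  NZCV=0011
1: ✓ MOVLE  r4←0xee
2: ✓ MOVPL  r2←0xaa
3: ✓ MOVVS  r3←0x5b
4: ✓ CMP  NZCV=1000
5: · SUBGT
6: ✓ MOVLE  r1←0x92
7: ✓ MOVLT  r3←0xef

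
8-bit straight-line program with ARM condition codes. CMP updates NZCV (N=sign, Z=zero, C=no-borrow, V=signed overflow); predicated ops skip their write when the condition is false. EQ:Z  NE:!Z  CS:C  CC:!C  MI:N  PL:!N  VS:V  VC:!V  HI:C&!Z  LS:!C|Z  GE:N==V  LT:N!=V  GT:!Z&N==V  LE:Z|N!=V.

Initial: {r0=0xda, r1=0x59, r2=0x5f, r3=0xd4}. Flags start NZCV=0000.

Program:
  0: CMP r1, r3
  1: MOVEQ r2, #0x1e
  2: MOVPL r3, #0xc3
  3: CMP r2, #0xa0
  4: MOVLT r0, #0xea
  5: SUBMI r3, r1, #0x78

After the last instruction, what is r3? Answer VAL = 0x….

[0] flags=1001 → (cmp)
[1] flags=1001 EQ?F → skip
[2] flags=1001 PL?F → skip
[3] flags=1001 → (cmp)
[4] flags=1001 LT?F → skip
[5] flags=1001 MI?T → r3=0xe1

VAL = 0xe1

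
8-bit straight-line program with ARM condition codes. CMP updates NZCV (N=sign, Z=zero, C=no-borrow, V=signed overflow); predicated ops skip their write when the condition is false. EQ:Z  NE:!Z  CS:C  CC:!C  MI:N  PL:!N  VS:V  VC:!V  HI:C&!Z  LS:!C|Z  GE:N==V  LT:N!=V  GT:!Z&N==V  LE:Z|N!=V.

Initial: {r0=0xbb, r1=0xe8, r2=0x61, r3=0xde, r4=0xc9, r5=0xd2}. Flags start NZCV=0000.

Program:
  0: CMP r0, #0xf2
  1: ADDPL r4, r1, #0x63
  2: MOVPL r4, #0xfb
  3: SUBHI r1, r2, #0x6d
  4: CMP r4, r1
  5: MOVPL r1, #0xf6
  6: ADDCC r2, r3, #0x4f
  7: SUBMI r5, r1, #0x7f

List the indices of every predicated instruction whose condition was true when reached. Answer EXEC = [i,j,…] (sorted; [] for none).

[0] flags=1000 → (cmp)
[1] flags=1000 PL?F → skip
[2] flags=1000 PL?F → skip
[3] flags=1000 HI?F → skip
[4] flags=1000 → (cmp)
[5] flags=1000 PL?F → skip
[6] flags=1000 CC?T → r2=0x2d
[7] flags=1000 MI?T → r5=0x69

EXEC = [6,7]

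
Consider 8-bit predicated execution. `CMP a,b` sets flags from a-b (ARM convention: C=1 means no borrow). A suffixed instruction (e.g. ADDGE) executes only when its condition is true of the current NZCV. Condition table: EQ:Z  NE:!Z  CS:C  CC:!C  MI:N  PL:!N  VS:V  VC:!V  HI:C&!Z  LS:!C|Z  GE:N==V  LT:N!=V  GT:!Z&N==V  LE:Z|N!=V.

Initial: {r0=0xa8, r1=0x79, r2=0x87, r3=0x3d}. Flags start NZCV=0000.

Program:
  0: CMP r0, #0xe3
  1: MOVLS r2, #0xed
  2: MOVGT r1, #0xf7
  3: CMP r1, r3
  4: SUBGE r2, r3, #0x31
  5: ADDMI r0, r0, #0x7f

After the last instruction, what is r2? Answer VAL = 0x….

VAL = 0x0c

[0] flags=1000 → (cmp)
[1] flags=1000 LS?T → r2=0xed
[2] flags=1000 GT?F → skip
[3] flags=0010 → (cmp)
[4] flags=0010 GE?T → r2=0x0c
[5] flags=0010 MI?F → skip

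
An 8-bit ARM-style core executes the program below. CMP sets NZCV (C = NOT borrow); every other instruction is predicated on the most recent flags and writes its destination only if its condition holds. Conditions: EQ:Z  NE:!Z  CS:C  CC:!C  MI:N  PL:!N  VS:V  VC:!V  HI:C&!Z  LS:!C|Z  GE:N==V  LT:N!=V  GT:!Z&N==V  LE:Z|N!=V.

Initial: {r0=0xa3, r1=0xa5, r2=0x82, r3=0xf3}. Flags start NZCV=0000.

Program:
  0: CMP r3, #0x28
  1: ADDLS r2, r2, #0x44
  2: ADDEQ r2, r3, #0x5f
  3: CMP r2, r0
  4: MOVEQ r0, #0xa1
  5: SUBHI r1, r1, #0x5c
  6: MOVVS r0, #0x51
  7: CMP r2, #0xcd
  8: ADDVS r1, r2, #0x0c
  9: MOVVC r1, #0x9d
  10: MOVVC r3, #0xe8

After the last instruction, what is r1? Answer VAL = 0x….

VAL = 0x9d

0: ✓ CMP  NZCV=1010
1: · ADDLS
2: · ADDEQ
3: ✓ CMP  NZCV=1000
4: · MOVEQ
5: · SUBHI
6: · MOVVS
7: ✓ CMP  NZCV=1000
8: · ADDVS
9: ✓ MOVVC  r1←0x9d
10: ✓ MOVVC  r3←0xe8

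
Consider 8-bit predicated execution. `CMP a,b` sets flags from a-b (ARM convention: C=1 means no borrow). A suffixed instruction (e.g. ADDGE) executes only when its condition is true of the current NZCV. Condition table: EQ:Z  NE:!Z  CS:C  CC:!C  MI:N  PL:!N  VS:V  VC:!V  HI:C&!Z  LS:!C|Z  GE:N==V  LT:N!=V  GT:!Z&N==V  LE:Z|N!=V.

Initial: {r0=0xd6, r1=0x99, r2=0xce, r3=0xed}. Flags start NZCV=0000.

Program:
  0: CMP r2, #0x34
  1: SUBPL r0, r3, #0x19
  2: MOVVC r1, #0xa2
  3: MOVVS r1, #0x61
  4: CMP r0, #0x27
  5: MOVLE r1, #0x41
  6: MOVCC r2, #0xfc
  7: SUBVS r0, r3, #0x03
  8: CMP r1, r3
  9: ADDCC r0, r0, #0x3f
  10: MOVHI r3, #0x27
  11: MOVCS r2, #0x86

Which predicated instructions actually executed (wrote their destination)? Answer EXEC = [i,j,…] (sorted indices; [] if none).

[0] flags=1010 → (cmp)
[1] flags=1010 PL?F → skip
[2] flags=1010 VC?T → r1=0xa2
[3] flags=1010 VS?F → skip
[4] flags=1010 → (cmp)
[5] flags=1010 LE?T → r1=0x41
[6] flags=1010 CC?F → skip
[7] flags=1010 VS?F → skip
[8] flags=0000 → (cmp)
[9] flags=0000 CC?T → r0=0x15
[10] flags=0000 HI?F → skip
[11] flags=0000 CS?F → skip

EXEC = [2,5,9]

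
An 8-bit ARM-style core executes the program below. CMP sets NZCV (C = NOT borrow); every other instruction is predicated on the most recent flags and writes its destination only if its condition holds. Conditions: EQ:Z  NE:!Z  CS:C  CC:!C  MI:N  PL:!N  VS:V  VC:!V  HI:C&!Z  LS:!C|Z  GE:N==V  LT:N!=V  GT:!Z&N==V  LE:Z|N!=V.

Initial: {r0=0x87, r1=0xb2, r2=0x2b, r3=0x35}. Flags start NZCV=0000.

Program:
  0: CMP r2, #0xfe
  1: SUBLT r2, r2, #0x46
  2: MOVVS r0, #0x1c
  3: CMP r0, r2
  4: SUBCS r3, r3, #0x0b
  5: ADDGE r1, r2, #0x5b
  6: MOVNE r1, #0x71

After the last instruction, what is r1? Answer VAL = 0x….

VAL = 0x71

0: ✓ CMP  NZCV=0000
1: · SUBLT
2: · MOVVS
3: ✓ CMP  NZCV=0011
4: ✓ SUBCS  r3←0x2a
5: · ADDGE
6: ✓ MOVNE  r1←0x71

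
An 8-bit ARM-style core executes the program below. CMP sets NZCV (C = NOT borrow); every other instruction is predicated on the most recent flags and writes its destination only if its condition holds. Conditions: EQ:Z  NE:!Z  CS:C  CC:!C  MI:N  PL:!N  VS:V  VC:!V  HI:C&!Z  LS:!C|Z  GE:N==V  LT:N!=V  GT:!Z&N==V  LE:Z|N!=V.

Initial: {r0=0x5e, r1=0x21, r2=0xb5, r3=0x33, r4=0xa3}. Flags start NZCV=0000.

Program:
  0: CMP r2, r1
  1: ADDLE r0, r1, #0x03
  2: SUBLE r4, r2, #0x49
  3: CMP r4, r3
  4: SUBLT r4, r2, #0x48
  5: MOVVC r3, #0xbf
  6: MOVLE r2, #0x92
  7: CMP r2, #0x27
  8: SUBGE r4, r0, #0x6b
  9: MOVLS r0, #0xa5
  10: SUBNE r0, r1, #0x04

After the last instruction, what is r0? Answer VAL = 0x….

VAL = 0x1d

[0] flags=1010 → (cmp)
[1] flags=1010 LE?T → r0=0x24
[2] flags=1010 LE?T → r4=0x6c
[3] flags=0010 → (cmp)
[4] flags=0010 LT?F → skip
[5] flags=0010 VC?T → r3=0xbf
[6] flags=0010 LE?F → skip
[7] flags=1010 → (cmp)
[8] flags=1010 GE?F → skip
[9] flags=1010 LS?F → skip
[10] flags=1010 NE?T → r0=0x1d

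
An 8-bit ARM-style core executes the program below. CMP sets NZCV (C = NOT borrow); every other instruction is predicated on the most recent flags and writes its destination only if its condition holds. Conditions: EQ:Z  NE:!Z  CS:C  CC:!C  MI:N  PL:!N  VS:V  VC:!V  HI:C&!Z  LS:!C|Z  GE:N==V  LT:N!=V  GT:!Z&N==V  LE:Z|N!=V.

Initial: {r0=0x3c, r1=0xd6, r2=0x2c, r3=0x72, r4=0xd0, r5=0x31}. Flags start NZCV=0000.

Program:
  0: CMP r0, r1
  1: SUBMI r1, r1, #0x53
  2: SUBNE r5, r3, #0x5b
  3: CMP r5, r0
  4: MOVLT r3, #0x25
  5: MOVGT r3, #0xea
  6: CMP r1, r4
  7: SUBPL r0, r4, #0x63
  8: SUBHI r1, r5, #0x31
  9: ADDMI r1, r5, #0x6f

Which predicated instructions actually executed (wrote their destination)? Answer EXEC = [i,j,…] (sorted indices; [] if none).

EXEC = [2,4,7,8]

0: ✓ CMP  NZCV=0000
1: · SUBMI
2: ✓ SUBNE  r5←0x17
3: ✓ CMP  NZCV=1000
4: ✓ MOVLT  r3←0x25
5: · MOVGT
6: ✓ CMP  NZCV=0010
7: ✓ SUBPL  r0←0x6d
8: ✓ SUBHI  r1←0xe6
9: · ADDMI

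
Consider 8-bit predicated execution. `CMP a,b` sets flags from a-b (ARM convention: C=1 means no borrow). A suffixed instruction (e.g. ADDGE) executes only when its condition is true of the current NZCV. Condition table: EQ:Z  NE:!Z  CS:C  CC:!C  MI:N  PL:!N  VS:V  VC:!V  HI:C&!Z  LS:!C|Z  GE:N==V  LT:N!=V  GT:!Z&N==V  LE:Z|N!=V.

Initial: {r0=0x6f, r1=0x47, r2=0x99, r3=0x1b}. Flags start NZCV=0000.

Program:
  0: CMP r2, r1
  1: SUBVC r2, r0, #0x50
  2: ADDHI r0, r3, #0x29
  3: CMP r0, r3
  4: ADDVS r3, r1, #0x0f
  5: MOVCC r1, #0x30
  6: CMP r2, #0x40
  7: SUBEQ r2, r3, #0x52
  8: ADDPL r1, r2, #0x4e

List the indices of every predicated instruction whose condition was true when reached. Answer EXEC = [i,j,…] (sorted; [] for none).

EXEC = [2,8]

0: ✓ CMP  NZCV=0011
1: · SUBVC
2: ✓ ADDHI  r0←0x44
3: ✓ CMP  NZCV=0010
4: · ADDVS
5: · MOVCC
6: ✓ CMP  NZCV=0011
7: · SUBEQ
8: ✓ ADDPL  r1←0xe7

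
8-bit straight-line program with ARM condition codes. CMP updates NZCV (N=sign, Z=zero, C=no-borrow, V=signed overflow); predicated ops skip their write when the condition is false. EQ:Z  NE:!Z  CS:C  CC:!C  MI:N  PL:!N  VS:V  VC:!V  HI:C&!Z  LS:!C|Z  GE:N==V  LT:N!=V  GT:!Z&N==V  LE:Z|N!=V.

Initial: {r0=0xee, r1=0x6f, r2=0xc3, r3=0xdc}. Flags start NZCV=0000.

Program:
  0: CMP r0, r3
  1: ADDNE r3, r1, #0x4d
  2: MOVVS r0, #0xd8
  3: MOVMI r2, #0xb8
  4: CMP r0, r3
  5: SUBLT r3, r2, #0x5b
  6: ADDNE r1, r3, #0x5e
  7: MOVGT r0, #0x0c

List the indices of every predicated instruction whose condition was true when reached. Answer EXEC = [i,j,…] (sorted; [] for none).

EXEC = [1,6,7]

[0] flags=0010 → (cmp)
[1] flags=0010 NE?T → r3=0xbc
[2] flags=0010 VS?F → skip
[3] flags=0010 MI?F → skip
[4] flags=0010 → (cmp)
[5] flags=0010 LT?F → skip
[6] flags=0010 NE?T → r1=0x1a
[7] flags=0010 GT?T → r0=0x0c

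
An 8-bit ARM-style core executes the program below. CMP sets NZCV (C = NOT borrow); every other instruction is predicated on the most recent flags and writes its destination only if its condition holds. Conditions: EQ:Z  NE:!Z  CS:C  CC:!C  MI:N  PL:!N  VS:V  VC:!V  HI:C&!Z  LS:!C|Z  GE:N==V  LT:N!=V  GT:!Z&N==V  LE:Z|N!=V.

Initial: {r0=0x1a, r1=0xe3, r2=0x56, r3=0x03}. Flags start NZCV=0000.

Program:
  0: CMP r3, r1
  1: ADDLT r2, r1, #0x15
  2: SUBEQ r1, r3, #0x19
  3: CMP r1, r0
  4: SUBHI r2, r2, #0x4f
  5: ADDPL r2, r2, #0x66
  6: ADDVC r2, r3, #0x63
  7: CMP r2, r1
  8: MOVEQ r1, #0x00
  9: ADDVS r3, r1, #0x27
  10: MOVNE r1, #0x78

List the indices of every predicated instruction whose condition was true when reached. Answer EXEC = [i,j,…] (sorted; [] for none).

0: ✓ CMP  NZCV=0000
1: · ADDLT
2: · SUBEQ
3: ✓ CMP  NZCV=1010
4: ✓ SUBHI  r2←0x07
5: · ADDPL
6: ✓ ADDVC  r2←0x66
7: ✓ CMP  NZCV=1001
8: · MOVEQ
9: ✓ ADDVS  r3←0x0a
10: ✓ MOVNE  r1←0x78

EXEC = [4,6,9,10]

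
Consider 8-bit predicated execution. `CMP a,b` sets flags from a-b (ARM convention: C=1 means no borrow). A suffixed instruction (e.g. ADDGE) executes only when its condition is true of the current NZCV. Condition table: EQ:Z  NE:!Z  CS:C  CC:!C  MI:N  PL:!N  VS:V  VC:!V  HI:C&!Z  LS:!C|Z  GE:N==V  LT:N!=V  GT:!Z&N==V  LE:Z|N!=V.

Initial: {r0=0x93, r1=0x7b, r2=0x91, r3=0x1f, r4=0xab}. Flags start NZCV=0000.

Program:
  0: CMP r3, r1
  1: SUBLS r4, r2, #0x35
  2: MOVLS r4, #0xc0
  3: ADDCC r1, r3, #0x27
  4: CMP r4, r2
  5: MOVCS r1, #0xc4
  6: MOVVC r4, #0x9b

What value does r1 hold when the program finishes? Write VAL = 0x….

VAL = 0xc4

0: ✓ CMP  NZCV=1000
1: ✓ SUBLS  r4←0x5c
2: ✓ MOVLS  r4←0xc0
3: ✓ ADDCC  r1←0x46
4: ✓ CMP  NZCV=0010
5: ✓ MOVCS  r1←0xc4
6: ✓ MOVVC  r4←0x9b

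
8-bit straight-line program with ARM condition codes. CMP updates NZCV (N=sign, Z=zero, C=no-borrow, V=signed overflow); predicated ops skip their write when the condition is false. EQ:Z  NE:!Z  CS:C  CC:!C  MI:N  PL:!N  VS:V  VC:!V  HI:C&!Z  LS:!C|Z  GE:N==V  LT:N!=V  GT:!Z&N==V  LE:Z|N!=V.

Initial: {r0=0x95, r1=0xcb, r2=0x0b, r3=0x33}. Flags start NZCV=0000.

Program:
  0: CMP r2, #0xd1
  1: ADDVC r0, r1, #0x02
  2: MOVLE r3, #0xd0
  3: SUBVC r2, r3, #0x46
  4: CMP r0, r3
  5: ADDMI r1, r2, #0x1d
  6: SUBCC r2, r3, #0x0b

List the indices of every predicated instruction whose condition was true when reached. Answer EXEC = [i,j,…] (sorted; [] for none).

EXEC = [1,3,5]

[0] flags=0000 → (cmp)
[1] flags=0000 VC?T → r0=0xcd
[2] flags=0000 LE?F → skip
[3] flags=0000 VC?T → r2=0xed
[4] flags=1010 → (cmp)
[5] flags=1010 MI?T → r1=0x0a
[6] flags=1010 CC?F → skip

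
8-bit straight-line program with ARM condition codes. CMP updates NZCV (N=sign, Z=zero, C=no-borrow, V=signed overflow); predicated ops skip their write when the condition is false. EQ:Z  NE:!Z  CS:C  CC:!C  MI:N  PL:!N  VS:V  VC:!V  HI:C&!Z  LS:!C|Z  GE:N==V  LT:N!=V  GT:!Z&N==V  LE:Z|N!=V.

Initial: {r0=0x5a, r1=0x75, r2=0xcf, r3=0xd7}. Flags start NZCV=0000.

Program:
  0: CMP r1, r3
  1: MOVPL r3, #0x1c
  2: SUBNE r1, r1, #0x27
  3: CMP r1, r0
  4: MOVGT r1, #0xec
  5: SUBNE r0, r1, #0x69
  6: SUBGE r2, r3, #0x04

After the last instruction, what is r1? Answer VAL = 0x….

0: ✓ CMP  NZCV=1001
1: · MOVPL
2: ✓ SUBNE  r1←0x4e
3: ✓ CMP  NZCV=1000
4: · MOVGT
5: ✓ SUBNE  r0←0xe5
6: · SUBGE

VAL = 0x4e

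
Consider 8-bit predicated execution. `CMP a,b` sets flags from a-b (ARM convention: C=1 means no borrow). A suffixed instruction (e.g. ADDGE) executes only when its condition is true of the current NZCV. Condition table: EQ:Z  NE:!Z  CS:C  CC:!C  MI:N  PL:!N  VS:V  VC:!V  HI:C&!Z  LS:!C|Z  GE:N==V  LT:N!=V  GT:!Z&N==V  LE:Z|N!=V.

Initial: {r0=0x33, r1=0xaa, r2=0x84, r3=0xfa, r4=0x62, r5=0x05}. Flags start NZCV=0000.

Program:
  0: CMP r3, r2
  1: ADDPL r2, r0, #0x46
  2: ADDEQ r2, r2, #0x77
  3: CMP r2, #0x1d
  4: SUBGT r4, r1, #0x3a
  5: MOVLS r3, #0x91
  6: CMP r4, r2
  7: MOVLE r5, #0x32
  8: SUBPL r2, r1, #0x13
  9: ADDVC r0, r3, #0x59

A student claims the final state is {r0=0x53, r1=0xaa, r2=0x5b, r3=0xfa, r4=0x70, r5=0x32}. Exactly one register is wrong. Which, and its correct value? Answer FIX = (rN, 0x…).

FIX = (r2, 0x79)

[0] flags=0010 → (cmp)
[1] flags=0010 PL?T → r2=0x79
[2] flags=0010 EQ?F → skip
[3] flags=0010 → (cmp)
[4] flags=0010 GT?T → r4=0x70
[5] flags=0010 LS?F → skip
[6] flags=1000 → (cmp)
[7] flags=1000 LE?T → r5=0x32
[8] flags=1000 PL?F → skip
[9] flags=1000 VC?T → r0=0x53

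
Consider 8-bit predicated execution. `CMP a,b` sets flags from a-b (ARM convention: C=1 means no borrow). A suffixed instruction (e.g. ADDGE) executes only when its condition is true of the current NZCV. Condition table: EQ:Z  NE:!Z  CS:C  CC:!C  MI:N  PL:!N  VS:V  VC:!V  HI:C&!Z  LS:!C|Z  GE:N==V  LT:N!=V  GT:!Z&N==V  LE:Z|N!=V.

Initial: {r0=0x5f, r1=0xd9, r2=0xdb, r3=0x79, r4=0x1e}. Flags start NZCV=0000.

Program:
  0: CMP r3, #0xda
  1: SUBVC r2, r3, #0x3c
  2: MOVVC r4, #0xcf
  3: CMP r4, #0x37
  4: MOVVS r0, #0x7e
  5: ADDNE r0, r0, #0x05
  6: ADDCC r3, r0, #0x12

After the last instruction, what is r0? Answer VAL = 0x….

0: ✓ CMP  NZCV=1001
1: · SUBVC
2: · MOVVC
3: ✓ CMP  NZCV=1000
4: · MOVVS
5: ✓ ADDNE  r0←0x64
6: ✓ ADDCC  r3←0x76

VAL = 0x64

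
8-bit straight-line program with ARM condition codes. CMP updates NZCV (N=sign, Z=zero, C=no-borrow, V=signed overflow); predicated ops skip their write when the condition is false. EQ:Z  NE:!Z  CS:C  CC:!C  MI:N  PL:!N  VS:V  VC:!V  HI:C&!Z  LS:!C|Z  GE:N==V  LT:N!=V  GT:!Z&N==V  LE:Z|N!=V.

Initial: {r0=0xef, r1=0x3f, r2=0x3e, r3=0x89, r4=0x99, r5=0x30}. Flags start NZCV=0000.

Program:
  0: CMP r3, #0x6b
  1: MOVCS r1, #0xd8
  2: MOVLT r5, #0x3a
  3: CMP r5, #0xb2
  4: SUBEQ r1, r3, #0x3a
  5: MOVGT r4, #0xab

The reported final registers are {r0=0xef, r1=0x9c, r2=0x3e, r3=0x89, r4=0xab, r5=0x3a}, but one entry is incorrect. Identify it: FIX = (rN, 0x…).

FIX = (r1, 0xd8)

0: ✓ CMP  NZCV=0011
1: ✓ MOVCS  r1←0xd8
2: ✓ MOVLT  r5←0x3a
3: ✓ CMP  NZCV=1001
4: · SUBEQ
5: ✓ MOVGT  r4←0xab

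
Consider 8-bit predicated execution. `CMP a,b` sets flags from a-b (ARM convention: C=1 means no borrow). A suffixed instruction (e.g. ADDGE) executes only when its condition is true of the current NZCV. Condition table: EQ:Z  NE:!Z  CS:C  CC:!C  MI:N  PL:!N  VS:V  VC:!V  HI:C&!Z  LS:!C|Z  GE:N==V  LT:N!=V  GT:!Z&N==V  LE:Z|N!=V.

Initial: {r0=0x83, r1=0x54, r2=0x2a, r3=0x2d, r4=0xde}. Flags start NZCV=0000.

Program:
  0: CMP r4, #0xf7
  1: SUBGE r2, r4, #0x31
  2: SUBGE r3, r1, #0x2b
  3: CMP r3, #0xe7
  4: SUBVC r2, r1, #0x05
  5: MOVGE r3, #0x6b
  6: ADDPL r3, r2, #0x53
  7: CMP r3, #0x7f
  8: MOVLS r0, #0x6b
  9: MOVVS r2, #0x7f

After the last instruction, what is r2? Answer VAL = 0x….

VAL = 0x7f

[0] flags=1000 → (cmp)
[1] flags=1000 GE?F → skip
[2] flags=1000 GE?F → skip
[3] flags=0000 → (cmp)
[4] flags=0000 VC?T → r2=0x4f
[5] flags=0000 GE?T → r3=0x6b
[6] flags=0000 PL?T → r3=0xa2
[7] flags=0011 → (cmp)
[8] flags=0011 LS?F → skip
[9] flags=0011 VS?T → r2=0x7f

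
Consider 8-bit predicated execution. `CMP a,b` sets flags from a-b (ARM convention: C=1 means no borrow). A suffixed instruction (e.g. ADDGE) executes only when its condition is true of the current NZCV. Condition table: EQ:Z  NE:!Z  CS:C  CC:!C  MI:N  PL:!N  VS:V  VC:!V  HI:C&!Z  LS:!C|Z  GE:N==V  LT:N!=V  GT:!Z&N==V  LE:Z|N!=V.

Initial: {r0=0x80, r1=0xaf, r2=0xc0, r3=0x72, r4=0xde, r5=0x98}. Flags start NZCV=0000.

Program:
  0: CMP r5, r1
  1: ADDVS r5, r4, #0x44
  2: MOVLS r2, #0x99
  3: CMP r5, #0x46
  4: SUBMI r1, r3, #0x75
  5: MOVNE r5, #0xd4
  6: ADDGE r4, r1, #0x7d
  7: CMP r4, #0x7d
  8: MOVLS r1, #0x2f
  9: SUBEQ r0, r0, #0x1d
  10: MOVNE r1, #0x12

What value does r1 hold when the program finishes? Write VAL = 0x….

[0] flags=1000 → (cmp)
[1] flags=1000 VS?F → skip
[2] flags=1000 LS?T → r2=0x99
[3] flags=0011 → (cmp)
[4] flags=0011 MI?F → skip
[5] flags=0011 NE?T → r5=0xd4
[6] flags=0011 GE?F → skip
[7] flags=0011 → (cmp)
[8] flags=0011 LS?F → skip
[9] flags=0011 EQ?F → skip
[10] flags=0011 NE?T → r1=0x12

VAL = 0x12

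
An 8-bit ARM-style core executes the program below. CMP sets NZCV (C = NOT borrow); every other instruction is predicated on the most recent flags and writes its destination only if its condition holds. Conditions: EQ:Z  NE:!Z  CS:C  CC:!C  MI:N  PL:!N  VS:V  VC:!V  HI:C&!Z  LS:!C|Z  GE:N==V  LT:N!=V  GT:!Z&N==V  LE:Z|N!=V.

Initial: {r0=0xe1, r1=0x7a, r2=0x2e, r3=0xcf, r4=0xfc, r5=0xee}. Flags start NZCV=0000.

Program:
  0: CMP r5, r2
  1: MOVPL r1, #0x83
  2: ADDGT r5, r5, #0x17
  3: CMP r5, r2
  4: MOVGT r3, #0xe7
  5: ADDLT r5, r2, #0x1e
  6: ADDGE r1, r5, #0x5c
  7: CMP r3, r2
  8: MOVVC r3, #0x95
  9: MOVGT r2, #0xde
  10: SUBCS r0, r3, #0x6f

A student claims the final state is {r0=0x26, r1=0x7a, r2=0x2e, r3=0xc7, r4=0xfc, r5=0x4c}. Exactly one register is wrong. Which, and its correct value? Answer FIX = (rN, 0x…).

0: ✓ CMP  NZCV=1010
1: · MOVPL
2: · ADDGT
3: ✓ CMP  NZCV=1010
4: · MOVGT
5: ✓ ADDLT  r5←0x4c
6: · ADDGE
7: ✓ CMP  NZCV=1010
8: ✓ MOVVC  r3←0x95
9: · MOVGT
10: ✓ SUBCS  r0←0x26

FIX = (r3, 0x95)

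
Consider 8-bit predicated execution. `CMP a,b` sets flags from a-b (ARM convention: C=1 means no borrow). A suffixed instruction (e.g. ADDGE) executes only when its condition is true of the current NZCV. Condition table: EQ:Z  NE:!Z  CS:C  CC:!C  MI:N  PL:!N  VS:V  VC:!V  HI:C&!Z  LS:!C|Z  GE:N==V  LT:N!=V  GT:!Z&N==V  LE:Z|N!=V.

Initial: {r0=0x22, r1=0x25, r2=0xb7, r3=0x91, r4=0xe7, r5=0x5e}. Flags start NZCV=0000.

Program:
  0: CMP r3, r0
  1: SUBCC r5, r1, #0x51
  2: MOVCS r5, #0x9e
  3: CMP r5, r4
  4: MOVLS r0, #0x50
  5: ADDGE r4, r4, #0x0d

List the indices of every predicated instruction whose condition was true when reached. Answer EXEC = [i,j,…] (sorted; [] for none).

EXEC = [2,4]

[0] flags=0011 → (cmp)
[1] flags=0011 CC?F → skip
[2] flags=0011 CS?T → r5=0x9e
[3] flags=1000 → (cmp)
[4] flags=1000 LS?T → r0=0x50
[5] flags=1000 GE?F → skip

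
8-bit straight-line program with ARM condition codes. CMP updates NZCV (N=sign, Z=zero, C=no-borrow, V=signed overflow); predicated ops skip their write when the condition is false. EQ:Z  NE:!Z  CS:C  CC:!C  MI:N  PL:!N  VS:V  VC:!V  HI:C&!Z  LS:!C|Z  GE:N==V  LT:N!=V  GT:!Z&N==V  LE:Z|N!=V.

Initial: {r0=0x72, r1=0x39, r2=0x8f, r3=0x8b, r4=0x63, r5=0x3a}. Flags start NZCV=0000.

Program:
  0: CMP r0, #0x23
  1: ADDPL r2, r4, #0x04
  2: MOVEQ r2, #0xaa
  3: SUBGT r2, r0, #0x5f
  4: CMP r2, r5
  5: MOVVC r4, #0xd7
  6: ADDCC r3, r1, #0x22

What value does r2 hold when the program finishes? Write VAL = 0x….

VAL = 0x13

0: ✓ CMP  NZCV=0010
1: ✓ ADDPL  r2←0x67
2: · MOVEQ
3: ✓ SUBGT  r2←0x13
4: ✓ CMP  NZCV=1000
5: ✓ MOVVC  r4←0xd7
6: ✓ ADDCC  r3←0x5b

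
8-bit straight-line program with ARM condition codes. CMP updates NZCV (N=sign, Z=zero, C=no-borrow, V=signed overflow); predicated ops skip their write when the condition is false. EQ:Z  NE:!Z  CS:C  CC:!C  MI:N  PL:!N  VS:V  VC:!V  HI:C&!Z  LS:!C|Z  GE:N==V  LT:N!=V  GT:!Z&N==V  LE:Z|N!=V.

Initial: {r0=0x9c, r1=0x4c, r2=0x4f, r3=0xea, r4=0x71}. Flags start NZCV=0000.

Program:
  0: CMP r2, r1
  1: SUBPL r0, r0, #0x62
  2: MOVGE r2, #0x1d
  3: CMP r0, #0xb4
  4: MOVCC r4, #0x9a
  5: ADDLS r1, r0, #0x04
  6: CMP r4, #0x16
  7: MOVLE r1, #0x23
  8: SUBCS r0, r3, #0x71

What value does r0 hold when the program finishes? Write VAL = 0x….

[0] flags=0010 → (cmp)
[1] flags=0010 PL?T → r0=0x3a
[2] flags=0010 GE?T → r2=0x1d
[3] flags=1001 → (cmp)
[4] flags=1001 CC?T → r4=0x9a
[5] flags=1001 LS?T → r1=0x3e
[6] flags=1010 → (cmp)
[7] flags=1010 LE?T → r1=0x23
[8] flags=1010 CS?T → r0=0x79

VAL = 0x79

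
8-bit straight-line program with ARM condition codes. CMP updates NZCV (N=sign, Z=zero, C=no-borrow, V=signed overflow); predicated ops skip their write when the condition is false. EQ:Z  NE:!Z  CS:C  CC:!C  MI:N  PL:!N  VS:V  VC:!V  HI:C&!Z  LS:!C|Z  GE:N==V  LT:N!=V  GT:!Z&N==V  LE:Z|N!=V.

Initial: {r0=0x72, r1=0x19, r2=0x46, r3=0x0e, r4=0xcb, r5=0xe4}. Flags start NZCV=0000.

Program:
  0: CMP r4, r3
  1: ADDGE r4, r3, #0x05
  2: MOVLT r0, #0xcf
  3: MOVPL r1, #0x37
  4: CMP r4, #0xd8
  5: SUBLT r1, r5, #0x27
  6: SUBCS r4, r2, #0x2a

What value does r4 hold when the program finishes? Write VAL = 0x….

0: ✓ CMP  NZCV=1010
1: · ADDGE
2: ✓ MOVLT  r0←0xcf
3: · MOVPL
4: ✓ CMP  NZCV=1000
5: ✓ SUBLT  r1←0xbd
6: · SUBCS

VAL = 0xcb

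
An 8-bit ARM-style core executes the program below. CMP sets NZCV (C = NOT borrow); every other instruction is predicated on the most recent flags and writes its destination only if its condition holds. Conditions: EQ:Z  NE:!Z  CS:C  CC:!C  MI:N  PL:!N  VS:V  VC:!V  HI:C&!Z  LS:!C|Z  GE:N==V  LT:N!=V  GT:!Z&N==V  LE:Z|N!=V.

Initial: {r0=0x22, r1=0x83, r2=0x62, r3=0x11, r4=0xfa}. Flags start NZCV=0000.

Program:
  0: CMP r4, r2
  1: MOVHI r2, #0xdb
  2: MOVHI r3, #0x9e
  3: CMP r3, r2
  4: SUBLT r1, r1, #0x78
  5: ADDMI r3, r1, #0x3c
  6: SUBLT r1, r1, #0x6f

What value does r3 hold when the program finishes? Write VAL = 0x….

[0] flags=1010 → (cmp)
[1] flags=1010 HI?T → r2=0xdb
[2] flags=1010 HI?T → r3=0x9e
[3] flags=1000 → (cmp)
[4] flags=1000 LT?T → r1=0x0b
[5] flags=1000 MI?T → r3=0x47
[6] flags=1000 LT?T → r1=0x9c

VAL = 0x47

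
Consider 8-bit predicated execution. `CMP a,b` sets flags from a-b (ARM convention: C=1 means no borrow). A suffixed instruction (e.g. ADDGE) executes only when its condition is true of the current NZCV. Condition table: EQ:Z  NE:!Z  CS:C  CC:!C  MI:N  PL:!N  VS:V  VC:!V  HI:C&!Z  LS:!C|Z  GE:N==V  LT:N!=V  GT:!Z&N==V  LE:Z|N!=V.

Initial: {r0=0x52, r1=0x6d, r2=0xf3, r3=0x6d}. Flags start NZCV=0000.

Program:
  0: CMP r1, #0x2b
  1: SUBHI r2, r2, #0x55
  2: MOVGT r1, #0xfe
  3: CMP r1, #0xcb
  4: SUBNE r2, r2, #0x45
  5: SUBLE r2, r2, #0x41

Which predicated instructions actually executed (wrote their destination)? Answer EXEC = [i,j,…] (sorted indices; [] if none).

EXEC = [1,2,4]

0: ✓ CMP  NZCV=0010
1: ✓ SUBHI  r2←0x9e
2: ✓ MOVGT  r1←0xfe
3: ✓ CMP  NZCV=0010
4: ✓ SUBNE  r2←0x59
5: · SUBLE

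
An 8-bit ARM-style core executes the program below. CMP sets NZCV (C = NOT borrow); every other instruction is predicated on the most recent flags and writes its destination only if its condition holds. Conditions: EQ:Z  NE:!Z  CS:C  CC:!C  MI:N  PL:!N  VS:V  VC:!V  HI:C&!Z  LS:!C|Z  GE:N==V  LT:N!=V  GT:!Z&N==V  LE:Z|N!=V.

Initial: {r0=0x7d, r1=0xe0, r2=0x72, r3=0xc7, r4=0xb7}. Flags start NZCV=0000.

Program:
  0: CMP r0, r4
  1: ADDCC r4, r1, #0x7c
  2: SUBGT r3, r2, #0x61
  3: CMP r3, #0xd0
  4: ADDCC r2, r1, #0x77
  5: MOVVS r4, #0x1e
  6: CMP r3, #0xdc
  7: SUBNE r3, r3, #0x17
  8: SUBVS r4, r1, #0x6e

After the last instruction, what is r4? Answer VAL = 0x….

VAL = 0x5c

0: ✓ CMP  NZCV=1001
1: ✓ ADDCC  r4←0x5c
2: ✓ SUBGT  r3←0x11
3: ✓ CMP  NZCV=0000
4: ✓ ADDCC  r2←0x57
5: · MOVVS
6: ✓ CMP  NZCV=0000
7: ✓ SUBNE  r3←0xfa
8: · SUBVS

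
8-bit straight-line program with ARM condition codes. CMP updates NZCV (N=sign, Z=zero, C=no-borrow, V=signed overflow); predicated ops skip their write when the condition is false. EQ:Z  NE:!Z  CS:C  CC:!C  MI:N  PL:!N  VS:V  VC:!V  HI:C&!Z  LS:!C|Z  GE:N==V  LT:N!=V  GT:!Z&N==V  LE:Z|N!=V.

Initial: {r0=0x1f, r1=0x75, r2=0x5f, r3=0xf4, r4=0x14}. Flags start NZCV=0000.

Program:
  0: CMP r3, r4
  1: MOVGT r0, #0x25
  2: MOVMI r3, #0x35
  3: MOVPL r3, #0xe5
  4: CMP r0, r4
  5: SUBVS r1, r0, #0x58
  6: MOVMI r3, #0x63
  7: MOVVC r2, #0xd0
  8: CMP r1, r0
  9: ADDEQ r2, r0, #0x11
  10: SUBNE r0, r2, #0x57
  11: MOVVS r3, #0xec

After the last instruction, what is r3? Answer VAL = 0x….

0: ✓ CMP  NZCV=1010
1: · MOVGT
2: ✓ MOVMI  r3←0x35
3: · MOVPL
4: ✓ CMP  NZCV=0010
5: · SUBVS
6: · MOVMI
7: ✓ MOVVC  r2←0xd0
8: ✓ CMP  NZCV=0010
9: · ADDEQ
10: ✓ SUBNE  r0←0x79
11: · MOVVS

VAL = 0x35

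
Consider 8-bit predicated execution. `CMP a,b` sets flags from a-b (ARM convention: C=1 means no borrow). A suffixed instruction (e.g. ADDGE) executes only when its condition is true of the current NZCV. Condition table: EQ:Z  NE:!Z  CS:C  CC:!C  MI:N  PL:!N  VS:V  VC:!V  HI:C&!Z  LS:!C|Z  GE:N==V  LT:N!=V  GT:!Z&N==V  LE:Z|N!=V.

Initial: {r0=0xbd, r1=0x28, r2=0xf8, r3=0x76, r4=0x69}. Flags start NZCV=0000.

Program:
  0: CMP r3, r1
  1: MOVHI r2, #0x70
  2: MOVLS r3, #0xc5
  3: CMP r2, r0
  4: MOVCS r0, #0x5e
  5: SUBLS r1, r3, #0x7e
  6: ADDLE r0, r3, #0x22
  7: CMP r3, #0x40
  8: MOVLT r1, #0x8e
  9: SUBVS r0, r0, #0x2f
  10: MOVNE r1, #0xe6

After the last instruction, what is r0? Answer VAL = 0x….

VAL = 0xbd

[0] flags=0010 → (cmp)
[1] flags=0010 HI?T → r2=0x70
[2] flags=0010 LS?F → skip
[3] flags=1001 → (cmp)
[4] flags=1001 CS?F → skip
[5] flags=1001 LS?T → r1=0xf8
[6] flags=1001 LE?F → skip
[7] flags=0010 → (cmp)
[8] flags=0010 LT?F → skip
[9] flags=0010 VS?F → skip
[10] flags=0010 NE?T → r1=0xe6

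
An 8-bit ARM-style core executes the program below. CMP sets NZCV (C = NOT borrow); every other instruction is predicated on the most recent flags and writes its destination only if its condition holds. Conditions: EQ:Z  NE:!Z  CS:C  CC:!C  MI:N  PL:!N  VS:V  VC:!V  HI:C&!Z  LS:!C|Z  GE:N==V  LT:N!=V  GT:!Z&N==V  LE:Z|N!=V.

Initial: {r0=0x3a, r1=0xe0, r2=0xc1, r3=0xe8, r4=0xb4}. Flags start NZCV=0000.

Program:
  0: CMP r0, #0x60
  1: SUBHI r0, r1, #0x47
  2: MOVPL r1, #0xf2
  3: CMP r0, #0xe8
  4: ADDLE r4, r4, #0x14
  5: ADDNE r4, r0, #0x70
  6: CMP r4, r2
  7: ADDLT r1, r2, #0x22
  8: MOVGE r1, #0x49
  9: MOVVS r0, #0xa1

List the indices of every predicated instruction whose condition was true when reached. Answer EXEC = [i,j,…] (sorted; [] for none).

EXEC = [5,7]

0: ✓ CMP  NZCV=1000
1: · SUBHI
2: · MOVPL
3: ✓ CMP  NZCV=0000
4: · ADDLE
5: ✓ ADDNE  r4←0xaa
6: ✓ CMP  NZCV=1000
7: ✓ ADDLT  r1←0xe3
8: · MOVGE
9: · MOVVS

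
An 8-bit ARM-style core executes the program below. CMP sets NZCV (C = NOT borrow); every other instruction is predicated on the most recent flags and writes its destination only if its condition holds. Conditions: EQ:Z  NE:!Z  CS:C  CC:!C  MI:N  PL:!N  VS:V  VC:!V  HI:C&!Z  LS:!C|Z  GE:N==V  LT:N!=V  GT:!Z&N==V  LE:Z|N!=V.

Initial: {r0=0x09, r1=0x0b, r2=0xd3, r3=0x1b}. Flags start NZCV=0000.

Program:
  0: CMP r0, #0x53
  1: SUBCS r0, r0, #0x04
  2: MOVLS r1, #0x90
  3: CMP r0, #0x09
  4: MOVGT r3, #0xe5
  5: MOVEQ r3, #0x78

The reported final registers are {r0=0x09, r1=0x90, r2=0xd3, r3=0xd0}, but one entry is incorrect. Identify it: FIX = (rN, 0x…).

FIX = (r3, 0x78)

[0] flags=1000 → (cmp)
[1] flags=1000 CS?F → skip
[2] flags=1000 LS?T → r1=0x90
[3] flags=0110 → (cmp)
[4] flags=0110 GT?F → skip
[5] flags=0110 EQ?T → r3=0x78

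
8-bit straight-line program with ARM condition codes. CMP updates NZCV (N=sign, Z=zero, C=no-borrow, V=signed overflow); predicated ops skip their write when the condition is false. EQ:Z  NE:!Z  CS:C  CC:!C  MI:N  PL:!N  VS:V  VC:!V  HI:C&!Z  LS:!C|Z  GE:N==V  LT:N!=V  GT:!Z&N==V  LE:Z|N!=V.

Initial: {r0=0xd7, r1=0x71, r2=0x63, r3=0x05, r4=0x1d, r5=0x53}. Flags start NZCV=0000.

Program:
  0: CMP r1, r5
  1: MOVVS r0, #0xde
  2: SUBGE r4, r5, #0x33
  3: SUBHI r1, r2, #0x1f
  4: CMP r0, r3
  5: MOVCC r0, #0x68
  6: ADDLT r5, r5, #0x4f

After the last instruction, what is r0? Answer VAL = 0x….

0: ✓ CMP  NZCV=0010
1: · MOVVS
2: ✓ SUBGE  r4←0x20
3: ✓ SUBHI  r1←0x44
4: ✓ CMP  NZCV=1010
5: · MOVCC
6: ✓ ADDLT  r5←0xa2

VAL = 0xd7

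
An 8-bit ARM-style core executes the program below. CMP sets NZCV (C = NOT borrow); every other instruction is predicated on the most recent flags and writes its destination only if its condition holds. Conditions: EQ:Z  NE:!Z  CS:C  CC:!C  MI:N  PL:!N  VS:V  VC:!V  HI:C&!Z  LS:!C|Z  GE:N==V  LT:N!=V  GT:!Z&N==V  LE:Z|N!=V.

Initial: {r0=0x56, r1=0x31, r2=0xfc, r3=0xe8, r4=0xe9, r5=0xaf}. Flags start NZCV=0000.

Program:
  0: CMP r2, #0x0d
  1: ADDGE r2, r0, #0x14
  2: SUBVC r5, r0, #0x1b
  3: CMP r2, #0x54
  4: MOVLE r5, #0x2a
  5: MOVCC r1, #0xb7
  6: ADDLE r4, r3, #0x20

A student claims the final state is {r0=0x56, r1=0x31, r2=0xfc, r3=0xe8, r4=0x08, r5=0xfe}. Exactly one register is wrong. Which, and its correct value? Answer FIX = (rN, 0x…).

[0] flags=1010 → (cmp)
[1] flags=1010 GE?F → skip
[2] flags=1010 VC?T → r5=0x3b
[3] flags=1010 → (cmp)
[4] flags=1010 LE?T → r5=0x2a
[5] flags=1010 CC?F → skip
[6] flags=1010 LE?T → r4=0x08

FIX = (r5, 0x2a)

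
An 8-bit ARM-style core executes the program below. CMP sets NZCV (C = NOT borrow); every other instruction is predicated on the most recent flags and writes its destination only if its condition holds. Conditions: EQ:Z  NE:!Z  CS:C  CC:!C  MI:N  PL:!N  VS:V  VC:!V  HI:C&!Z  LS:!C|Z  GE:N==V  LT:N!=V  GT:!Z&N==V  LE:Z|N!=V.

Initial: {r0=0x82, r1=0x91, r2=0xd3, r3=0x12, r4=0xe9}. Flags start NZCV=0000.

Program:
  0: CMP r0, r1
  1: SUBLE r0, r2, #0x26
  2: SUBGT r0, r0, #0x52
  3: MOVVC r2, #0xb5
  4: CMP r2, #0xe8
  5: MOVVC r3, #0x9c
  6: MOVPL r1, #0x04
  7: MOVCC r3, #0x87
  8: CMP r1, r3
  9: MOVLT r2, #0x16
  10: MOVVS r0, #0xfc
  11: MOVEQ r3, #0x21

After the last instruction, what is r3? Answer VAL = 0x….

VAL = 0x87

0: ✓ CMP  NZCV=1000
1: ✓ SUBLE  r0←0xad
2: · SUBGT
3: ✓ MOVVC  r2←0xb5
4: ✓ CMP  NZCV=1000
5: ✓ MOVVC  r3←0x9c
6: · MOVPL
7: ✓ MOVCC  r3←0x87
8: ✓ CMP  NZCV=0010
9: · MOVLT
10: · MOVVS
11: · MOVEQ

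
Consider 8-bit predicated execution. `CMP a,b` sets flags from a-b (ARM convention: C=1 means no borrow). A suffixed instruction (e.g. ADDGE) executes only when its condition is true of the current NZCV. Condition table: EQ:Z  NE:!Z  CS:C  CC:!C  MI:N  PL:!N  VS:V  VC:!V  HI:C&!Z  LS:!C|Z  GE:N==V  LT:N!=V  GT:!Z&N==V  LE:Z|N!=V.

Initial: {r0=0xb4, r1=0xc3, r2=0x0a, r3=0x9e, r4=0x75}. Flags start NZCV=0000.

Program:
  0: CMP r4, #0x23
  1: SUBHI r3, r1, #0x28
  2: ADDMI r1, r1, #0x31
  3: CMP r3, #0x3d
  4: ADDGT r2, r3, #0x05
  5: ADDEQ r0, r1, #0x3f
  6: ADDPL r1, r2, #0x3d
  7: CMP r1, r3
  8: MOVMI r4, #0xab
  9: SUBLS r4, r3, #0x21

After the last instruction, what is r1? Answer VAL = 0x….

0: ✓ CMP  NZCV=0010
1: ✓ SUBHI  r3←0x9b
2: · ADDMI
3: ✓ CMP  NZCV=0011
4: · ADDGT
5: · ADDEQ
6: ✓ ADDPL  r1←0x47
7: ✓ CMP  NZCV=1001
8: ✓ MOVMI  r4←0xab
9: ✓ SUBLS  r4←0x7a

VAL = 0x47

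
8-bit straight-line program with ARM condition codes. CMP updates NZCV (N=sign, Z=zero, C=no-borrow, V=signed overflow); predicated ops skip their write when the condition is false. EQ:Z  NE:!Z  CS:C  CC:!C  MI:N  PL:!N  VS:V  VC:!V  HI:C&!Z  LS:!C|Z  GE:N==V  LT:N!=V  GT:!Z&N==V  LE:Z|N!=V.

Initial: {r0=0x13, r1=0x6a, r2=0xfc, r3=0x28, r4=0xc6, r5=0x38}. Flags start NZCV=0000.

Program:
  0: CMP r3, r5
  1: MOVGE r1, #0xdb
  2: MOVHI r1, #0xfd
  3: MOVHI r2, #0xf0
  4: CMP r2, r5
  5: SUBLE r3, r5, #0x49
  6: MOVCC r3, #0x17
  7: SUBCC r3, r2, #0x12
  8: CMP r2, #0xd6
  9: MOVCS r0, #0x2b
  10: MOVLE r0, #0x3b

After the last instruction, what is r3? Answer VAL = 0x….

VAL = 0xef

[0] flags=1000 → (cmp)
[1] flags=1000 GE?F → skip
[2] flags=1000 HI?F → skip
[3] flags=1000 HI?F → skip
[4] flags=1010 → (cmp)
[5] flags=1010 LE?T → r3=0xef
[6] flags=1010 CC?F → skip
[7] flags=1010 CC?F → skip
[8] flags=0010 → (cmp)
[9] flags=0010 CS?T → r0=0x2b
[10] flags=0010 LE?F → skip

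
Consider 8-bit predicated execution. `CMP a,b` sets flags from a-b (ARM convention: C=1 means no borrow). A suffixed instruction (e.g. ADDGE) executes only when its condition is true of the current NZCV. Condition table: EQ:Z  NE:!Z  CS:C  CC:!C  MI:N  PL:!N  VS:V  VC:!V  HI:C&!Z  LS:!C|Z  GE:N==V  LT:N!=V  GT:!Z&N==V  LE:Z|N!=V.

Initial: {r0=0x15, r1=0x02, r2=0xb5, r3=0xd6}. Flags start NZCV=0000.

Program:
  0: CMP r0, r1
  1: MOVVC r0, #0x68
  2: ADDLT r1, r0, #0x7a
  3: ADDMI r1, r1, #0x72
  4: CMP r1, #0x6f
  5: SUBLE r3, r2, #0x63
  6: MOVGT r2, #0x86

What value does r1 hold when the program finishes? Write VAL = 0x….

[0] flags=0010 → (cmp)
[1] flags=0010 VC?T → r0=0x68
[2] flags=0010 LT?F → skip
[3] flags=0010 MI?F → skip
[4] flags=1000 → (cmp)
[5] flags=1000 LE?T → r3=0x52
[6] flags=1000 GT?F → skip

VAL = 0x02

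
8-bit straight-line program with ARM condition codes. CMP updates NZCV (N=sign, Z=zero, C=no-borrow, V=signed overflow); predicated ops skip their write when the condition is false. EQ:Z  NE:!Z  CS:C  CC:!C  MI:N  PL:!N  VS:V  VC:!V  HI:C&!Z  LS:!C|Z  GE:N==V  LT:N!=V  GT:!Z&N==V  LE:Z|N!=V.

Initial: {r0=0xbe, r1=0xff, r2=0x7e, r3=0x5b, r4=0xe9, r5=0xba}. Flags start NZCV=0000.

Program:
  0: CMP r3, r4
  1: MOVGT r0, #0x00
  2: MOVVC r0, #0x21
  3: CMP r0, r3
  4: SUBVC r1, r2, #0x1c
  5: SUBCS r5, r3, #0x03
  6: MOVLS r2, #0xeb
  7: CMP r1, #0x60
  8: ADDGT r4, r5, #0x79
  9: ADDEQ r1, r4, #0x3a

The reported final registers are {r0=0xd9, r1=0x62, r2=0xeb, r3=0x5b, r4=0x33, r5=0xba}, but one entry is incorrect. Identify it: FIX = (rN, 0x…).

[0] flags=0000 → (cmp)
[1] flags=0000 GT?T → r0=0x00
[2] flags=0000 VC?T → r0=0x21
[3] flags=1000 → (cmp)
[4] flags=1000 VC?T → r1=0x62
[5] flags=1000 CS?F → skip
[6] flags=1000 LS?T → r2=0xeb
[7] flags=0010 → (cmp)
[8] flags=0010 GT?T → r4=0x33
[9] flags=0010 EQ?F → skip

FIX = (r0, 0x21)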